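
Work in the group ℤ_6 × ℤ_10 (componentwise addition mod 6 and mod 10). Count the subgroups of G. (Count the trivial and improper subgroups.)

20

|G| = 60, so by Lagrange every subgroup order divides 60. Divisors: 1, 2, 3, 4, 5, 6, 10, 12, 15, 20, 30, 60.
Subgroups by order — order 1: 1; order 2: 3; order 3: 1; order 4: 1; order 5: 1; order 6: 3; order 10: 3; order 12: 1; order 15: 1; order 20: 1; order 30: 3; order 60: 1.
Total: 1 + 3 + 1 + 1 + 1 + 3 + 3 + 1 + 1 + 1 + 3 + 1 = 20.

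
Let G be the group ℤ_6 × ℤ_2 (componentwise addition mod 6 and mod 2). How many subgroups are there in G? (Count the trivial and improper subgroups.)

|G| = 12, so by Lagrange every subgroup order divides 12. Divisors: 1, 2, 3, 4, 6, 12.
Subgroups by order — order 1: 1; order 2: 3; order 3: 1; order 4: 1; order 6: 3; order 12: 1.
Total: 1 + 3 + 1 + 1 + 3 + 1 = 10.

10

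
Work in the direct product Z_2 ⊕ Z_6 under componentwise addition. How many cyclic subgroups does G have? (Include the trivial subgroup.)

8

Group the elements of G by the cyclic subgroup they generate; each cyclic subgroup of order d accounts for φ(d) elements.
Cyclic subgroups by order — order 1: 1; order 2: 3; order 3: 1; order 6: 3.
Total: 8.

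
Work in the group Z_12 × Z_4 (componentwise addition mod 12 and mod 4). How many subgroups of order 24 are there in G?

|G| = 48 and 24 | 48, so subgroups of order 24 are possible by Lagrange.
The subgroups of order 24 are: {(0,0), (0,1), (0,2), (0,3), (2,0), (2,1), (2,2), (2,3), (4,0), (4,1), (4,2), (4,3), (6,0), (6,1), (6,2), (6,3), (8,0), (8,1), (8,2), (8,3), (10,0), (10,1), (10,2), (10,3)}; {(0,0), (0,2), (1,0), (1,2), (2,0), (2,2), (3,0), (3,2), (4,0), (4,2), (5,0), (5,2), (6,0), (6,2), (7,0), (7,2), (8,0), (8,2), (9,0), (9,2), (10,0), (10,2), (11,0), (11,2)}; {(0,0), (0,2), (1,1), (1,3), (2,0), (2,2), (3,1), (3,3), (4,0), (4,2), (5,1), (5,3), (6,0), (6,2), (7,1), (7,3), (8,0), (8,2), (9,1), (9,3), (10,0), (10,2), (11,1), (11,3)}.
So G has 3 subgroups of order 24.

3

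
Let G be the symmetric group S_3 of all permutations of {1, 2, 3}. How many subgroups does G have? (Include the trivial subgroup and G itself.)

|G| = 6, so by Lagrange every subgroup order divides 6. Divisors: 1, 2, 3, 6.
Subgroups by order — order 1: 1; order 2: 3; order 3: 1; order 6: 1.
Total: 1 + 3 + 1 + 1 = 6.

6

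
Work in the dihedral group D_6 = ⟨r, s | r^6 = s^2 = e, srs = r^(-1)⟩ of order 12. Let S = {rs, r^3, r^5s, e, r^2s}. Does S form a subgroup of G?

No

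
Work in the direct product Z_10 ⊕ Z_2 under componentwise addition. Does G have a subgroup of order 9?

9 does not divide |G| = 20, so by Lagrange no subgroup of order 9 exists.

No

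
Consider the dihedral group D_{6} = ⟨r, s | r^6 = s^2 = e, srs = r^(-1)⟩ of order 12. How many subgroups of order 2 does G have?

|G| = 12 and 2 | 12, so subgroups of order 2 are possible by Lagrange.
The subgroups of order 2 are: {e, r^2s}; {e, r^3}; {e, r^3s}; {e, r^4s}; … (7 in all).
So G has 7 subgroups of order 2.

7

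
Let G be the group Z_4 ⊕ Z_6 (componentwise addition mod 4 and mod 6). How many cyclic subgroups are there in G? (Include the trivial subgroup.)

12

A cyclic subgroup of order d is generated by each of its φ(d) elements of order d, so the cyclic subgroups of order d number (#elements of order d)/φ(d).
Cyclic subgroups by order — order 1: 1; order 2: 3; order 3: 1; order 4: 2; order 6: 3; order 12: 2.
Total: 12.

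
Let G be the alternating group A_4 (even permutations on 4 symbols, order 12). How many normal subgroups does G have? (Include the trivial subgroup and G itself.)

G has 10 subgroups. Checking conjugation-invariance by order — order 1: 1/1 normal; order 2: 0/3 normal; order 3: 0/4 normal; order 4: 1/1 normal; order 12: 1/1 normal.
Total normal subgroups: 3.

3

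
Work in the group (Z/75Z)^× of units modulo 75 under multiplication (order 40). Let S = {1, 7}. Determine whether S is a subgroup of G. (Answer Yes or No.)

7 ∈ S but its inverse 43 ∉ S, so S is not a subgroup.

No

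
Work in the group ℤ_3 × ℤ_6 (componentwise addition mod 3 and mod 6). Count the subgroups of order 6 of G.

|G| = 18 and 6 | 18, so subgroups of order 6 are possible by Lagrange.
The subgroups of order 6 are: {(0,0), (0,1), (0,2), (0,3), (0,4), (0,5)}; {(0,0), (0,3), (1,0), (1,3), (2,0), (2,3)}; {(0,0), (0,3), (1,1), (1,4), (2,2), (2,5)}; {(0,0), (0,3), (1,2), (1,5), (2,1), (2,4)}.
So G has 4 subgroups of order 6.

4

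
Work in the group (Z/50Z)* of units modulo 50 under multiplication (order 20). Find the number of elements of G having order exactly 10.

The elements of order 10 are: 9, 19, 29, 39.
That's 4.

4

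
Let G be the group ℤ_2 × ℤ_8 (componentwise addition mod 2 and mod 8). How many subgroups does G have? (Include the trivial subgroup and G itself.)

|G| = 16, so by Lagrange every subgroup order divides 16. Divisors: 1, 2, 4, 8, 16.
Subgroups by order — order 1: 1; order 2: 3; order 4: 3; order 8: 3; order 16: 1.
Total: 1 + 3 + 3 + 3 + 1 = 11.

11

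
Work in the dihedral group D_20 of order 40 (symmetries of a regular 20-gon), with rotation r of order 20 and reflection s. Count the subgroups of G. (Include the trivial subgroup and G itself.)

|G| = 40, so by Lagrange every subgroup order divides 40. Divisors: 1, 2, 4, 5, 8, 10, 20, 40.
Subgroups by order — order 1: 1; order 2: 21; order 4: 11; order 5: 1; order 8: 5; order 10: 5; order 20: 3; order 40: 1.
Total: 1 + 21 + 11 + 1 + 5 + 5 + 3 + 1 = 48.

48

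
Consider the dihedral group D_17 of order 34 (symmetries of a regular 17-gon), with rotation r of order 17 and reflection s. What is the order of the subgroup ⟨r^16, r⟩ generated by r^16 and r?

|⟨r^16⟩| = 17 and |⟨r⟩| = 17, so |H| is a multiple of lcm(17, 17) = 17 and divides |G| = 34.
Closing under the operation: H = {e, r, r^2, r^3, r^4, r^5, r^6, r^7, r^8, r^9, r^10, r^11, r^12, r^13, r^14, r^15, r^16}, so |H| = 17.

17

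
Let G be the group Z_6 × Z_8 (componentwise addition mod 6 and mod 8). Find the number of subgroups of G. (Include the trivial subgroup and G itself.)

|G| = 48, so by Lagrange every subgroup order divides 48. Divisors: 1, 2, 3, 4, 6, 8, 12, 16, 24, 48.
Subgroups by order — order 1: 1; order 2: 3; order 3: 1; order 4: 3; order 6: 3; order 8: 3; order 12: 3; order 16: 1; order 24: 3; order 48: 1.
Total: 1 + 3 + 1 + 3 + 3 + 3 + 3 + 1 + 3 + 1 = 22.

22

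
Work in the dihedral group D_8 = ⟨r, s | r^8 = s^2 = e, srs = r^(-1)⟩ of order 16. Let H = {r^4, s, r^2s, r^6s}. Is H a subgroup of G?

The identity e ∉ H, so H is not a subgroup.

No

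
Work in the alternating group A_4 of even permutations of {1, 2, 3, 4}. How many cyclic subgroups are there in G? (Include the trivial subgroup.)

A cyclic subgroup of order d is generated by each of its φ(d) elements of order d, so the cyclic subgroups of order d number (#elements of order d)/φ(d).
Cyclic subgroups by order — order 1: 1; order 2: 3; order 3: 4.
Total: 8.

8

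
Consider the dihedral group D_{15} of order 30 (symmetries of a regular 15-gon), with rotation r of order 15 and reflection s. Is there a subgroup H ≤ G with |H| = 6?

6 | 30. A subgroup of order 6 is {e, r^5, r^10, s, r^5s, r^10s}.

Yes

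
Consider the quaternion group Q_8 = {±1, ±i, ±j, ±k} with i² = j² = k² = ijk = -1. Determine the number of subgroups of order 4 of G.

3

|G| = 8 and 4 | 8, so subgroups of order 4 are possible by Lagrange.
The subgroups of order 4 are: {1, -1, i, -i}; {1, -1, j, -j}; {1, -1, k, -k}.
So G has 3 subgroups of order 4.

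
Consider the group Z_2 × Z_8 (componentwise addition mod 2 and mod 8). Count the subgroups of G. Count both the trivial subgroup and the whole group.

11

|G| = 16, so by Lagrange every subgroup order divides 16. Divisors: 1, 2, 4, 8, 16.
Subgroups by order — order 1: 1; order 2: 3; order 4: 3; order 8: 3; order 16: 1.
Total: 1 + 3 + 3 + 3 + 1 = 11.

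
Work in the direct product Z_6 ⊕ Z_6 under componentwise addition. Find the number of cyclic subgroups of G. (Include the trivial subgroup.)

Each element a generates a cyclic subgroup ⟨a⟩; distinct elements may generate the same one (a cyclic group of order d has φ(d) generators).
Cyclic subgroups by order — order 1: 1; order 2: 3; order 3: 4; order 6: 12.
Total: 20.

20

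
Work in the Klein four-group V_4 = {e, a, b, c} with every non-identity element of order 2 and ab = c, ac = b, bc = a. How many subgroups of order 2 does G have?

|G| = 4 and 2 | 4, so subgroups of order 2 are possible by Lagrange.
The subgroups of order 2 are: {e, a}; {e, b}; {e, c}.
So G has 3 subgroups of order 2.

3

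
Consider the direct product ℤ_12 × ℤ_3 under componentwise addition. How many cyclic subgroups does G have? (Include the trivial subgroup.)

A cyclic subgroup of order d is generated by each of its φ(d) elements of order d, so the cyclic subgroups of order d number (#elements of order d)/φ(d).
Cyclic subgroups by order — order 1: 1; order 2: 1; order 3: 4; order 4: 1; order 6: 4; order 12: 4.
Total: 15.

15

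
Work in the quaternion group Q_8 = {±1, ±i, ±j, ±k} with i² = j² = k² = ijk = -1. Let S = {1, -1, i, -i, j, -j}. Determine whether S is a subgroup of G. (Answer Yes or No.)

No

|S| = 6 does not divide |G| = 8, so by Lagrange S is not a subgroup.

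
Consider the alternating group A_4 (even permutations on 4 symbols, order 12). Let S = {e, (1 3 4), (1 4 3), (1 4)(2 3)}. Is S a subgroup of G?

Closure fails: (1 4 3) ∘ (1 4)(2 3) = (1 3 2) ∉ S. So S is not a subgroup.

No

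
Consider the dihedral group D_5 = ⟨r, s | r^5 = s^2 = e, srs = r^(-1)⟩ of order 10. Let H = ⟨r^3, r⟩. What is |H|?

5

|⟨r^3⟩| = 5 and |⟨r⟩| = 5, so |H| is a multiple of lcm(5, 5) = 5 and divides |G| = 10.
Closing under the operation: H = {e, r, r^2, r^3, r^4}, so |H| = 5.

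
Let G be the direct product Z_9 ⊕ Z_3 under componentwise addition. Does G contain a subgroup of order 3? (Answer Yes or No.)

3 | 27. A subgroup of order 3 is {(0,0), (0,1), (0,2)}.

Yes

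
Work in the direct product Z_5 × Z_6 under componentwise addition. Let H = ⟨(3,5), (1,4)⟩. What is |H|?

30

|⟨(3,5)⟩| = 30 and |⟨(1,4)⟩| = 15, so |H| is a multiple of lcm(30, 15) = 30 and divides |G| = 30.
Closing {(3,5), (1,4)} under the group operation gives all of G, so |H| = 30.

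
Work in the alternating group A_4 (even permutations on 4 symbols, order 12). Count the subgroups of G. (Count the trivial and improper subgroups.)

10

|G| = 12, so by Lagrange every subgroup order divides 12. Divisors: 1, 2, 3, 4, 6, 12.
Subgroups by order — order 1: 1; order 2: 3; order 3: 4; order 4: 1; order 6: 0; order 12: 1.
Total: 1 + 3 + 4 + 1 + 0 + 1 = 10.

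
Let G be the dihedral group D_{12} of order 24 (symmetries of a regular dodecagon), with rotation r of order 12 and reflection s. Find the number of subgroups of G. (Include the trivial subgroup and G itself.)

|G| = 24, so by Lagrange every subgroup order divides 24. Divisors: 1, 2, 3, 4, 6, 8, 12, 24.
Subgroups by order — order 1: 1; order 2: 13; order 3: 1; order 4: 7; order 6: 5; order 8: 3; order 12: 3; order 24: 1.
Total: 1 + 13 + 1 + 7 + 5 + 3 + 3 + 1 = 34.

34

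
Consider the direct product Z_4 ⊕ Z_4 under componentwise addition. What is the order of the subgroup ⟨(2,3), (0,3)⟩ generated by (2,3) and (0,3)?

|⟨(2,3)⟩| = 4 and |⟨(0,3)⟩| = 4, so |H| is a multiple of lcm(4, 4) = 4 and divides |G| = 16.
Closing under the operation: H = {(0,0), (0,1), (0,2), (0,3), (2,0), (2,1), (2,2), (2,3)}, so |H| = 8.

8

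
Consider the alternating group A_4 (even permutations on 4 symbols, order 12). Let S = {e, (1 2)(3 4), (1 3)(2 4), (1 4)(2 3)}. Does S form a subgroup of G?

Yes

|S| = 4 divides |G| = 12, consistent with Lagrange.
S contains the identity, every element's inverse is in S, and S is closed under ∘: it is a subgroup.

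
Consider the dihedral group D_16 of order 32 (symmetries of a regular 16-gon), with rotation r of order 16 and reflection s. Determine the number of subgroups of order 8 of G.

5

|G| = 32 and 8 | 32, so subgroups of order 8 are possible by Lagrange.
The subgroups of order 8 are: {e, r^2, r^4, r^6, r^8, r^10, r^12, r^14}; {e, r^4, r^8, r^12, r^2s, r^6s, r^10s, r^14s}; {e, r^4, r^8, r^12, r^3s, r^7s, r^11s, r^15s}; {e, r^4, r^8, r^12, s, r^4s, r^8s, r^12s}; … (5 in all).
So G has 5 subgroups of order 8.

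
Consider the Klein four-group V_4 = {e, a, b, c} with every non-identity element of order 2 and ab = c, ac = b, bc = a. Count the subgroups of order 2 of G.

3

|G| = 4 and 2 | 4, so subgroups of order 2 are possible by Lagrange.
The subgroups of order 2 are: {e, a}; {e, b}; {e, c}.
So G has 3 subgroups of order 2.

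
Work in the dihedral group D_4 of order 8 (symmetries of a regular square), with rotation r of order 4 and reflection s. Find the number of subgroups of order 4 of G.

3

|G| = 8 and 4 | 8, so subgroups of order 4 are possible by Lagrange.
The subgroups of order 4 are: {e, r, r^2, r^3}; {e, r^2, s, r^2s}; {e, r^2, rs, r^3s}.
So G has 3 subgroups of order 4.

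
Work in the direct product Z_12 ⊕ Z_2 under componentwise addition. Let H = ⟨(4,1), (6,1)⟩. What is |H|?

12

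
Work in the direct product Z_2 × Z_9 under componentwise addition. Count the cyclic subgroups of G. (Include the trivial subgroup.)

6

Each element a generates a cyclic subgroup ⟨a⟩; distinct elements may generate the same one (a cyclic group of order d has φ(d) generators).
Cyclic subgroups by order — order 1: 1; order 2: 1; order 3: 1; order 6: 1; order 9: 1; order 18: 1.
Total: 6.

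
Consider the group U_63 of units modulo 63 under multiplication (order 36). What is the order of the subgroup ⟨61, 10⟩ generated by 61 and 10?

|⟨61⟩| = 6 and |⟨10⟩| = 6, so |H| is a multiple of lcm(6, 6) = 6 and divides |G| = 36.
Closing under the operation: H = {1, 4, 10, 13, 16, 19, 22, 25, 31, 34, 37, 40, 43, 46, 52, 55, 58, 61}, so |H| = 18.

18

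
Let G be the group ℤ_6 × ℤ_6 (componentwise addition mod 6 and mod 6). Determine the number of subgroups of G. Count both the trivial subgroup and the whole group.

|G| = 36, so by Lagrange every subgroup order divides 36. Divisors: 1, 2, 3, 4, 6, 9, 12, 18, 36.
Subgroups by order — order 1: 1; order 2: 3; order 3: 4; order 4: 1; order 6: 12; order 9: 1; order 12: 4; order 18: 3; order 36: 1.
Total: 1 + 3 + 4 + 1 + 12 + 1 + 4 + 3 + 1 = 30.

30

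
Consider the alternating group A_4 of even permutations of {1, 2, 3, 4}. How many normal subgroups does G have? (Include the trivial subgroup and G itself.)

3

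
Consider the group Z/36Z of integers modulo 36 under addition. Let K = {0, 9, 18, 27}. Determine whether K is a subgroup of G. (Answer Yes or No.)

Yes

|K| = 4 divides |G| = 36, consistent with Lagrange.
K contains the identity, every element's inverse is in K, and K is closed under +: it is a subgroup.
In fact K = ⟨9⟩.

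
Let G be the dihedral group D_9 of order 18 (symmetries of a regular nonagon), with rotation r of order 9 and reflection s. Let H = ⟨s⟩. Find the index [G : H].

9

|⟨s⟩| = 2 and |G| = 18.
By Lagrange, [G : H] = |G|/|H| = 18/2 = 9.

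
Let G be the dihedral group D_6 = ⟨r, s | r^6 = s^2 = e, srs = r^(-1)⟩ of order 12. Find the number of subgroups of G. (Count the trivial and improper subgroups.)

16

|G| = 12, so by Lagrange every subgroup order divides 12. Divisors: 1, 2, 3, 4, 6, 12.
Subgroups by order — order 1: 1; order 2: 7; order 3: 1; order 4: 3; order 6: 3; order 12: 1.
Total: 1 + 7 + 1 + 3 + 3 + 1 = 16.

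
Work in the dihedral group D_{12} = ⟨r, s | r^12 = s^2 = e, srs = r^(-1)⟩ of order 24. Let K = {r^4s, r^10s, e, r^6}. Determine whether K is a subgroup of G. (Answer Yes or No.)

|K| = 4 divides |G| = 24, consistent with Lagrange.
K contains the identity, every element's inverse is in K, and K is closed under ·: it is a subgroup.

Yes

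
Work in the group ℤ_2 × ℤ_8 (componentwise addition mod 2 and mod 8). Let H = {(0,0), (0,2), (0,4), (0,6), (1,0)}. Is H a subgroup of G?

No

|H| = 5 does not divide |G| = 16, so by Lagrange H is not a subgroup.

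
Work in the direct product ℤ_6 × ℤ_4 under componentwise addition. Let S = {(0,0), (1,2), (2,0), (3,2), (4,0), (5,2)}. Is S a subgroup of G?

|S| = 6 divides |G| = 24, consistent with Lagrange.
S contains the identity, every element's inverse is in S, and S is closed under +: it is a subgroup.
In fact S = ⟨(1,2)⟩.

Yes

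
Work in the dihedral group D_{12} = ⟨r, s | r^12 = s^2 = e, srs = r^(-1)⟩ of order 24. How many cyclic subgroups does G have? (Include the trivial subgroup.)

A cyclic subgroup of order d is generated by each of its φ(d) elements of order d, so the cyclic subgroups of order d number (#elements of order d)/φ(d).
Cyclic subgroups by order — order 1: 1; order 2: 13; order 3: 1; order 4: 1; order 6: 1; order 12: 1.
Total: 18.

18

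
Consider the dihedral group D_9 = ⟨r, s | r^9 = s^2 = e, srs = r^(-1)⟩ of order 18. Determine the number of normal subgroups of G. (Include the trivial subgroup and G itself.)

4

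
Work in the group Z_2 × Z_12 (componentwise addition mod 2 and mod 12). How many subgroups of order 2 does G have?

3

|G| = 24 and 2 | 24, so subgroups of order 2 are possible by Lagrange.
The subgroups of order 2 are: {(0,0), (0,6)}; {(0,0), (1,0)}; {(0,0), (1,6)}.
So G has 3 subgroups of order 2.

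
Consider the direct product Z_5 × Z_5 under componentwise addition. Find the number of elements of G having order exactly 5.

24

An element (a,b) has order lcm(ord(a), ord(b)); count pairs with lcm equal to 5.
Enumerating gives 24 such elements.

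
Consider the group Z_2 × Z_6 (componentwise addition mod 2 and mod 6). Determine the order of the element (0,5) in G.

6

The order of (0,5) in Z_2 × Z_6 is lcm(ord(0) in Z_2, ord(5) in Z_6).
ord(0) = 1 and ord(5) = 6, so |⟨(0,5)⟩| = lcm(1, 6) = 6.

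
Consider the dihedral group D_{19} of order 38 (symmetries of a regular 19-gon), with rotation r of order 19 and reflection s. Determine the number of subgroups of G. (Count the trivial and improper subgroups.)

22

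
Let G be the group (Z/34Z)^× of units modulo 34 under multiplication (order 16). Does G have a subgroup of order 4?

4 | 16. A subgroup of order 4 is {1, 13, 21, 33}.

Yes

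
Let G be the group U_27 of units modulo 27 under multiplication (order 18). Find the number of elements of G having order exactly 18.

6

The elements of order 18 are: 2, 5, 11, 14, 20, 23.
That's 6.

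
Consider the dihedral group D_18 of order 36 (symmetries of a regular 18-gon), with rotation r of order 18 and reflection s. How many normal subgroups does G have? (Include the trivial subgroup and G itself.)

9

G has 45 subgroups. Checking conjugation-invariance by order — order 1: 1/1 normal; order 2: 1/19 normal; order 3: 1/1 normal; order 4: 0/9 normal; order 6: 1/7 normal; order 9: 1/1 normal; order 12: 0/3 normal; order 18: 3/3 normal; order 36: 1/1 normal.
Total normal subgroups: 9.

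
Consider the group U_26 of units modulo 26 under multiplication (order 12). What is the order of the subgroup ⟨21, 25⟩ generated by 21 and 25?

|⟨21⟩| = 4 and |⟨25⟩| = 2, so |H| is a multiple of lcm(4, 2) = 4 and divides |G| = 12.
Closing under the operation: H = {1, 5, 21, 25}, so |H| = 4.

4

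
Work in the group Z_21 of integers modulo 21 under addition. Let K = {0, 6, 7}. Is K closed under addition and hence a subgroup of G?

No

6 ∈ K but its inverse 15 ∉ K, so K is not a subgroup.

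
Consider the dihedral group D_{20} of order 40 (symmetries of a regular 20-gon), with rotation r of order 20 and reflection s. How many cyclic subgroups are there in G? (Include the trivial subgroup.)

Each element a generates a cyclic subgroup ⟨a⟩; distinct elements may generate the same one (a cyclic group of order d has φ(d) generators).
Cyclic subgroups by order — order 1: 1; order 2: 21; order 4: 1; order 5: 1; order 10: 1; order 20: 1.
Total: 26.

26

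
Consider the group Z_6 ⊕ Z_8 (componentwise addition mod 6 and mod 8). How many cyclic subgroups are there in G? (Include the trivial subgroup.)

16

Each element a generates a cyclic subgroup ⟨a⟩; distinct elements may generate the same one (a cyclic group of order d has φ(d) generators).
Cyclic subgroups by order — order 1: 1; order 2: 3; order 3: 1; order 4: 2; order 6: 3; order 8: 2; order 12: 2; order 24: 2.
Total: 16.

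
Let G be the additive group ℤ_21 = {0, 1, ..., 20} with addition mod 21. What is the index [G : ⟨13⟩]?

|⟨13⟩| = 21 and |G| = 21.
By Lagrange, [G : H] = |G|/|H| = 21/21 = 1.

1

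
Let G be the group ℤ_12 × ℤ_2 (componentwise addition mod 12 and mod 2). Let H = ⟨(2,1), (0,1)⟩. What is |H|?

|⟨(2,1)⟩| = 6 and |⟨(0,1)⟩| = 2, so |H| is a multiple of lcm(6, 2) = 6 and divides |G| = 24.
Closing under the operation: H = {(0,0), (0,1), (2,0), (2,1), (4,0), (4,1), (6,0), (6,1), (8,0), (8,1), (10,0), (10,1)}, so |H| = 12.

12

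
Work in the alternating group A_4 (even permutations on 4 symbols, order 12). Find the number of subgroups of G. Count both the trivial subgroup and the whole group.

|G| = 12, so by Lagrange every subgroup order divides 12. Divisors: 1, 2, 3, 4, 6, 12.
Subgroups by order — order 1: 1; order 2: 3; order 3: 4; order 4: 1; order 6: 0; order 12: 1.
Total: 1 + 3 + 4 + 1 + 0 + 1 = 10.

10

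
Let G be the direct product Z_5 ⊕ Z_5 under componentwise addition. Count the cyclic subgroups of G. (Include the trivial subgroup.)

Each element a generates a cyclic subgroup ⟨a⟩; distinct elements may generate the same one (a cyclic group of order d has φ(d) generators).
Cyclic subgroups by order — order 1: 1; order 5: 6.
Total: 7.

7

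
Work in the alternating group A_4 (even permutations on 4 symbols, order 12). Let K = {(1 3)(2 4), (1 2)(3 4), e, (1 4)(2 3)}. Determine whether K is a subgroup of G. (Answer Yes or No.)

Yes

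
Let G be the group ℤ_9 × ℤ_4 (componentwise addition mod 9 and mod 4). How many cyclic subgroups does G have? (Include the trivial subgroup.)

Each element a generates a cyclic subgroup ⟨a⟩; distinct elements may generate the same one (a cyclic group of order d has φ(d) generators).
Cyclic subgroups by order — order 1: 1; order 2: 1; order 3: 1; order 4: 1; order 6: 1; order 9: 1; order 12: 1; order 18: 1; order 36: 1.
Total: 9.

9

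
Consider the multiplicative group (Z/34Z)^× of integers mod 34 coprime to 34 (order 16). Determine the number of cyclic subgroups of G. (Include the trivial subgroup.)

5

Group the elements of G by the cyclic subgroup they generate; each cyclic subgroup of order d accounts for φ(d) elements.
Cyclic subgroups by order — order 1: 1; order 2: 1; order 4: 1; order 8: 1; order 16: 1.
Total: 5.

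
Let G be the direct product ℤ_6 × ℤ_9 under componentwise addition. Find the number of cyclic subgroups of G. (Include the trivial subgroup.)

Each element a generates a cyclic subgroup ⟨a⟩; distinct elements may generate the same one (a cyclic group of order d has φ(d) generators).
Cyclic subgroups by order — order 1: 1; order 2: 1; order 3: 4; order 6: 4; order 9: 3; order 18: 3.
Total: 16.

16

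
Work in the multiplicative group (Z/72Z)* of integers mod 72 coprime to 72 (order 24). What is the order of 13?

Compute successive powers of 13 mod 72: 13, 25, 37, 49, 61, 1; 13^6 ≡ 1 (mod 72).
So |⟨13⟩| = 6.

6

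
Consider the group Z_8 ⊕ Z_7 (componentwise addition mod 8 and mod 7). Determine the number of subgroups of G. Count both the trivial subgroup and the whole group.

8

|G| = 56, so by Lagrange every subgroup order divides 56. Divisors: 1, 2, 4, 7, 8, 14, 28, 56.
Subgroups by order — order 1: 1; order 2: 1; order 4: 1; order 7: 1; order 8: 1; order 14: 1; order 28: 1; order 56: 1.
Total: 1 + 1 + 1 + 1 + 1 + 1 + 1 + 1 = 8.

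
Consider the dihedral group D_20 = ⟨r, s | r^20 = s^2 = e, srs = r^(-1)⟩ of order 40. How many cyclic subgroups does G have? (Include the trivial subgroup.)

A cyclic subgroup of order d is generated by each of its φ(d) elements of order d, so the cyclic subgroups of order d number (#elements of order d)/φ(d).
Cyclic subgroups by order — order 1: 1; order 2: 21; order 4: 1; order 5: 1; order 10: 1; order 20: 1.
Total: 26.

26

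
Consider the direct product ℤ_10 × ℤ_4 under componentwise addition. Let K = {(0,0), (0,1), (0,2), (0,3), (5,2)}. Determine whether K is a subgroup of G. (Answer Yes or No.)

Closure fails: (0,1) + (5,2) = (5,3) ∉ K. So K is not a subgroup.

No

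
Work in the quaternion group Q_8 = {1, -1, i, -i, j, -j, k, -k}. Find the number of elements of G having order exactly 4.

The elements of order 4 are: i, -i, j, -j, k, -k.
That's 6.

6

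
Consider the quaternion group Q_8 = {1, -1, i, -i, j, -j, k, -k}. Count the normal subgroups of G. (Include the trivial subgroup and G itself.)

6

G has 6 subgroups. Checking conjugation-invariance by order — order 1: 1/1 normal; order 2: 1/1 normal; order 4: 3/3 normal; order 8: 1/1 normal.
Total normal subgroups: 6.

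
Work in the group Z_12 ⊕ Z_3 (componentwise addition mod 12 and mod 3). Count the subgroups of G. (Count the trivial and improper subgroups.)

|G| = 36, so by Lagrange every subgroup order divides 36. Divisors: 1, 2, 3, 4, 6, 9, 12, 18, 36.
Subgroups by order — order 1: 1; order 2: 1; order 3: 4; order 4: 1; order 6: 4; order 9: 1; order 12: 4; order 18: 1; order 36: 1.
Total: 1 + 1 + 4 + 1 + 4 + 1 + 4 + 1 + 1 = 18.

18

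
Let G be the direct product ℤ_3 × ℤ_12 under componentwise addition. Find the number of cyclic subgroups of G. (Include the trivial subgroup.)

15

Group the elements of G by the cyclic subgroup they generate; each cyclic subgroup of order d accounts for φ(d) elements.
Cyclic subgroups by order — order 1: 1; order 2: 1; order 3: 4; order 4: 1; order 6: 4; order 12: 4.
Total: 15.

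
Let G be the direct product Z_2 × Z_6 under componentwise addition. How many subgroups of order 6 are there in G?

|G| = 12 and 6 | 12, so subgroups of order 6 are possible by Lagrange.
The subgroups of order 6 are: {(0,0), (0,1), (0,2), (0,3), (0,4), (0,5)}; {(0,0), (0,2), (0,4), (1,0), (1,2), (1,4)}; {(0,0), (0,2), (0,4), (1,1), (1,3), (1,5)}.
So G has 3 subgroups of order 6.

3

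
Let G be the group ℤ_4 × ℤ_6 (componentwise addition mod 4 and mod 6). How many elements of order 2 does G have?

An element (a,b) has order lcm(ord(a), ord(b)); count pairs with lcm equal to 2.
Enumerating gives 3 such elements.

3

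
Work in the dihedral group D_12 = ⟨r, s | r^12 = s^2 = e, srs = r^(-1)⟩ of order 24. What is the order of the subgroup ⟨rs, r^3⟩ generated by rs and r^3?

|⟨rs⟩| = 2 and |⟨r^3⟩| = 4, so |H| is a multiple of lcm(2, 4) = 4 and divides |G| = 24.
Closing under the operation: H = {e, r^3, r^6, r^9, rs, r^4s, r^7s, r^10s}, so |H| = 8.

8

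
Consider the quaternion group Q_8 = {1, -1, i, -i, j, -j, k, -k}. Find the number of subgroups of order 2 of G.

|G| = 8 and 2 | 8, so subgroups of order 2 are possible by Lagrange.
The subgroups of order 2 are: {1, -1}.
So G has 1 subgroup of order 2.

1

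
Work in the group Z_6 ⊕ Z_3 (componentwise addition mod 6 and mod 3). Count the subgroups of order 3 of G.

4

|G| = 18 and 3 | 18, so subgroups of order 3 are possible by Lagrange.
The subgroups of order 3 are: {(0,0), (0,1), (0,2)}; {(0,0), (2,0), (4,0)}; {(0,0), (2,1), (4,2)}; {(0,0), (2,2), (4,1)}.
So G has 4 subgroups of order 3.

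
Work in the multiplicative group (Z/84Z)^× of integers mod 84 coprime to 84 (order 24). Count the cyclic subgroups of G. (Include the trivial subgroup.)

16

Each element a generates a cyclic subgroup ⟨a⟩; distinct elements may generate the same one (a cyclic group of order d has φ(d) generators).
Cyclic subgroups by order — order 1: 1; order 2: 7; order 3: 1; order 6: 7.
Total: 16.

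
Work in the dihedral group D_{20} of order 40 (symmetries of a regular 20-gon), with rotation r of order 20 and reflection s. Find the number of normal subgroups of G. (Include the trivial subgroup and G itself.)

9

G has 48 subgroups. Checking conjugation-invariance by order — order 1: 1/1 normal; order 2: 1/21 normal; order 4: 1/11 normal; order 5: 1/1 normal; order 8: 0/5 normal; order 10: 1/5 normal; order 20: 3/3 normal; order 40: 1/1 normal.
Total normal subgroups: 9.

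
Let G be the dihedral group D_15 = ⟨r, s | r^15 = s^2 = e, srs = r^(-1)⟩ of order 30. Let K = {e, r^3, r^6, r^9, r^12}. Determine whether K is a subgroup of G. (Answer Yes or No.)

Yes

|K| = 5 divides |G| = 30, consistent with Lagrange.
K contains the identity, every element's inverse is in K, and K is closed under ·: it is a subgroup.
In fact K = ⟨r^9⟩.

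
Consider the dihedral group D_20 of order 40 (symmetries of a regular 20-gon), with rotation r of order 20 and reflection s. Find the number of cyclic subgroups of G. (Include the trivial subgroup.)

26

A cyclic subgroup of order d is generated by each of its φ(d) elements of order d, so the cyclic subgroups of order d number (#elements of order d)/φ(d).
Cyclic subgroups by order — order 1: 1; order 2: 21; order 4: 1; order 5: 1; order 10: 1; order 20: 1.
Total: 26.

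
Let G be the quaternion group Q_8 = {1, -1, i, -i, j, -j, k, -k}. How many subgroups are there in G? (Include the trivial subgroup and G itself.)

6

|G| = 8, so by Lagrange every subgroup order divides 8. Divisors: 1, 2, 4, 8.
Subgroups by order — order 1: 1; order 2: 1; order 4: 3; order 8: 1.
Total: 1 + 1 + 3 + 1 = 6.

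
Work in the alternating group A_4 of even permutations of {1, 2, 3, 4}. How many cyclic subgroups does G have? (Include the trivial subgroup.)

A cyclic subgroup of order d is generated by each of its φ(d) elements of order d, so the cyclic subgroups of order d number (#elements of order d)/φ(d).
Cyclic subgroups by order — order 1: 1; order 2: 3; order 3: 4.
Total: 8.

8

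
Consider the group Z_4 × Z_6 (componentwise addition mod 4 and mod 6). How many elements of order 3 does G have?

An element (a,b) has order lcm(ord(a), ord(b)); count pairs with lcm equal to 3.
Enumerating gives 2 such elements.

2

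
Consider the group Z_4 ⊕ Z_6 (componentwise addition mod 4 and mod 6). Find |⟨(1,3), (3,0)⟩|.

|⟨(1,3)⟩| = 4 and |⟨(3,0)⟩| = 4, so |H| is a multiple of lcm(4, 4) = 4 and divides |G| = 24.
Closing under the operation: H = {(0,0), (0,3), (1,0), (1,3), (2,0), (2,3), (3,0), (3,3)}, so |H| = 8.

8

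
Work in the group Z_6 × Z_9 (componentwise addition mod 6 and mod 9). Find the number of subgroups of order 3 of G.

|G| = 54 and 3 | 54, so subgroups of order 3 are possible by Lagrange.
The subgroups of order 3 are: {(0,0), (0,3), (0,6)}; {(0,0), (2,0), (4,0)}; {(0,0), (2,3), (4,6)}; {(0,0), (2,6), (4,3)}.
So G has 4 subgroups of order 3.

4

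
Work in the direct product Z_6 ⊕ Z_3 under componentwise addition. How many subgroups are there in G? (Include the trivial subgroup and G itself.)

12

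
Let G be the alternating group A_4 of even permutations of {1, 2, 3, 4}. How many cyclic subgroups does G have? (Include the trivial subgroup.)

8

Each element a generates a cyclic subgroup ⟨a⟩; distinct elements may generate the same one (a cyclic group of order d has φ(d) generators).
Cyclic subgroups by order — order 1: 1; order 2: 3; order 3: 4.
Total: 8.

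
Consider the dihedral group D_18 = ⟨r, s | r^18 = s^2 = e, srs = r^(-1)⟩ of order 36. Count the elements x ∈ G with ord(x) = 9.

The elements of order 9 are: r^2, r^4, r^8, r^10, r^14, r^16.
That's 6.

6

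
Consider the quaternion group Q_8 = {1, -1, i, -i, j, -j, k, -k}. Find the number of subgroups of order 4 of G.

|G| = 8 and 4 | 8, so subgroups of order 4 are possible by Lagrange.
The subgroups of order 4 are: {1, -1, i, -i}; {1, -1, j, -j}; {1, -1, k, -k}.
So G has 3 subgroups of order 4.

3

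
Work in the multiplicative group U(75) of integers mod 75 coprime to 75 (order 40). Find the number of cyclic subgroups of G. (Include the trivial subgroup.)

Group the elements of G by the cyclic subgroup they generate; each cyclic subgroup of order d accounts for φ(d) elements.
Cyclic subgroups by order — order 1: 1; order 2: 3; order 4: 2; order 5: 1; order 10: 3; order 20: 2.
Total: 12.

12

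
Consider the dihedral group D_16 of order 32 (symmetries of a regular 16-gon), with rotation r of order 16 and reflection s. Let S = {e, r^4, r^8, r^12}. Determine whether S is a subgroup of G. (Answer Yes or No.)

|S| = 4 divides |G| = 32, consistent with Lagrange.
S contains the identity, every element's inverse is in S, and S is closed under ·: it is a subgroup.
In fact S = ⟨r^12⟩.

Yes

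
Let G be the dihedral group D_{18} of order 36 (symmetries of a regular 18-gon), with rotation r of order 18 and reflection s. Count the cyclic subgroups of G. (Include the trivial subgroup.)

Group the elements of G by the cyclic subgroup they generate; each cyclic subgroup of order d accounts for φ(d) elements.
Cyclic subgroups by order — order 1: 1; order 2: 19; order 3: 1; order 6: 1; order 9: 1; order 18: 1.
Total: 24.

24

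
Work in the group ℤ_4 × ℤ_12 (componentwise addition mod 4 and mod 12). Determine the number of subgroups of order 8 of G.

3

|G| = 48 and 8 | 48, so subgroups of order 8 are possible by Lagrange.
The subgroups of order 8 are: {(0,0), (0,3), (0,6), (0,9), (2,0), (2,3), (2,6), (2,9)}; {(0,0), (0,6), (1,0), (1,6), (2,0), (2,6), (3,0), (3,6)}; {(0,0), (0,6), (1,3), (1,9), (2,0), (2,6), (3,3), (3,9)}.
So G has 3 subgroups of order 8.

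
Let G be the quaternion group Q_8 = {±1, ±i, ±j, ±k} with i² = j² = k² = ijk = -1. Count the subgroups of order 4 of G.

3

|G| = 8 and 4 | 8, so subgroups of order 4 are possible by Lagrange.
The subgroups of order 4 are: {1, -1, i, -i}; {1, -1, j, -j}; {1, -1, k, -k}.
So G has 3 subgroups of order 4.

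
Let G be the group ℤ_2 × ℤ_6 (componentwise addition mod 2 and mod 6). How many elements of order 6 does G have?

6

An element (a,b) has order lcm(ord(a), ord(b)); count pairs with lcm equal to 6.
Enumerating gives 6 such elements.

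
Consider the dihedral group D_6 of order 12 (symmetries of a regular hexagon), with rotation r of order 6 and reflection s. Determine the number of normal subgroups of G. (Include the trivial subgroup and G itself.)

7

G has 16 subgroups. Checking conjugation-invariance by order — order 1: 1/1 normal; order 2: 1/7 normal; order 3: 1/1 normal; order 4: 0/3 normal; order 6: 3/3 normal; order 12: 1/1 normal.
Total normal subgroups: 7.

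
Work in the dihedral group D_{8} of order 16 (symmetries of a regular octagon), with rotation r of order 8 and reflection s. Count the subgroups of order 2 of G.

|G| = 16 and 2 | 16, so subgroups of order 2 are possible by Lagrange.
The subgroups of order 2 are: {e, r^2s}; {e, r^3s}; {e, r^4}; {e, r^4s}; … (9 in all).
So G has 9 subgroups of order 2.

9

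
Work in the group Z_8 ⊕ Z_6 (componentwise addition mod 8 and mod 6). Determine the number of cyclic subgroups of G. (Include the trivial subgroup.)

16

Each element a generates a cyclic subgroup ⟨a⟩; distinct elements may generate the same one (a cyclic group of order d has φ(d) generators).
Cyclic subgroups by order — order 1: 1; order 2: 3; order 3: 1; order 4: 2; order 6: 3; order 8: 2; order 12: 2; order 24: 2.
Total: 16.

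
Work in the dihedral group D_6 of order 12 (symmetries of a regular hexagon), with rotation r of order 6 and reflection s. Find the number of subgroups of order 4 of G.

|G| = 12 and 4 | 12, so subgroups of order 4 are possible by Lagrange.
The subgroups of order 4 are: {e, r^3, r^2s, r^5s}; {e, r^3, s, r^3s}; {e, r^3, rs, r^4s}.
So G has 3 subgroups of order 4.

3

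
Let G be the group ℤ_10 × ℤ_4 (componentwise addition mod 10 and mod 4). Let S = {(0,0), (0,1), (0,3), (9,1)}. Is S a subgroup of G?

No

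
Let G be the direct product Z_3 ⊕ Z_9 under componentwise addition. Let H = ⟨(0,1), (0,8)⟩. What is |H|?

9

|⟨(0,1)⟩| = 9 and |⟨(0,8)⟩| = 9, so |H| is a multiple of lcm(9, 9) = 9 and divides |G| = 27.
Closing under the operation: H = {(0,0), (0,1), (0,2), (0,3), (0,4), (0,5), (0,6), (0,7), (0,8)}, so |H| = 9.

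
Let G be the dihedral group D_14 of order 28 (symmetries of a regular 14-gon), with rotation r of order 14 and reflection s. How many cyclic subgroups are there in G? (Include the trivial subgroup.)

A cyclic subgroup of order d is generated by each of its φ(d) elements of order d, so the cyclic subgroups of order d number (#elements of order d)/φ(d).
Cyclic subgroups by order — order 1: 1; order 2: 15; order 7: 1; order 14: 1.
Total: 18.

18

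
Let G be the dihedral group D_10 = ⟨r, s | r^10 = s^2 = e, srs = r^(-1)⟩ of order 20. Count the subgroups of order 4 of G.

5

|G| = 20 and 4 | 20, so subgroups of order 4 are possible by Lagrange.
The subgroups of order 4 are: {e, r^5, r^2s, r^7s}; {e, r^5, r^3s, r^8s}; {e, r^5, r^4s, r^9s}; {e, r^5, s, r^5s}; … (5 in all).
So G has 5 subgroups of order 4.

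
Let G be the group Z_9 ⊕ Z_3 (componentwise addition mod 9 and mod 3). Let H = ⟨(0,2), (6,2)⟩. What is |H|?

9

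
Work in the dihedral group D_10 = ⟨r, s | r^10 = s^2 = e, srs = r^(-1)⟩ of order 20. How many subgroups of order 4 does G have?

|G| = 20 and 4 | 20, so subgroups of order 4 are possible by Lagrange.
The subgroups of order 4 are: {e, r^5, r^2s, r^7s}; {e, r^5, r^3s, r^8s}; {e, r^5, r^4s, r^9s}; {e, r^5, s, r^5s}; … (5 in all).
So G has 5 subgroups of order 4.

5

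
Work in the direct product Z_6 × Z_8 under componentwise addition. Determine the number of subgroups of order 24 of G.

|G| = 48 and 24 | 48, so subgroups of order 24 are possible by Lagrange.
The subgroups of order 24 are: {(0,0), (0,1), (0,2), (0,3), (0,4), (0,5), (0,6), (0,7), (2,0), (2,1), (2,2), (2,3), (2,4), (2,5), (2,6), (2,7), (4,0), (4,1), (4,2), (4,3), (4,4), (4,5), (4,6), (4,7)}; {(0,0), (0,2), (0,4), (0,6), (1,0), (1,2), (1,4), (1,6), (2,0), (2,2), (2,4), (2,6), (3,0), (3,2), (3,4), (3,6), (4,0), (4,2), (4,4), (4,6), (5,0), (5,2), (5,4), (5,6)}; {(0,0), (0,2), (0,4), (0,6), (1,1), (1,3), (1,5), (1,7), (2,0), (2,2), (2,4), (2,6), (3,1), (3,3), (3,5), (3,7), (4,0), (4,2), (4,4), (4,6), (5,1), (5,3), (5,5), (5,7)}.
So G has 3 subgroups of order 24.

3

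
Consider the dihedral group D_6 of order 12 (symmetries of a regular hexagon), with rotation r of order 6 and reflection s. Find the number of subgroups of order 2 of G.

7

|G| = 12 and 2 | 12, so subgroups of order 2 are possible by Lagrange.
The subgroups of order 2 are: {e, r^2s}; {e, r^3}; {e, r^3s}; {e, r^4s}; … (7 in all).
So G has 7 subgroups of order 2.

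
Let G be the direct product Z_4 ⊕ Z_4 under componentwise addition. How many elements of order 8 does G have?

0

An element (a,b) has order lcm(ord(a), ord(b)); count pairs with lcm equal to 8.
Enumerating gives 0 such elements.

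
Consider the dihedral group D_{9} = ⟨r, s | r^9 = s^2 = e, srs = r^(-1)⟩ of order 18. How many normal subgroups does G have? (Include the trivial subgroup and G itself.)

4

G has 16 subgroups. Checking conjugation-invariance by order — order 1: 1/1 normal; order 2: 0/9 normal; order 3: 1/1 normal; order 6: 0/3 normal; order 9: 1/1 normal; order 18: 1/1 normal.
Total normal subgroups: 4.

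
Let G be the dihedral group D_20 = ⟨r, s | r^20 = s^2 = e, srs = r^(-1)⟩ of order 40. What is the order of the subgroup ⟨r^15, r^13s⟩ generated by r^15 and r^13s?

|⟨r^15⟩| = 4 and |⟨r^13s⟩| = 2, so |H| is a multiple of lcm(4, 2) = 4 and divides |G| = 40.
Closing under the operation: H = {e, r^5, r^10, r^15, r^3s, r^8s, r^13s, r^18s}, so |H| = 8.

8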